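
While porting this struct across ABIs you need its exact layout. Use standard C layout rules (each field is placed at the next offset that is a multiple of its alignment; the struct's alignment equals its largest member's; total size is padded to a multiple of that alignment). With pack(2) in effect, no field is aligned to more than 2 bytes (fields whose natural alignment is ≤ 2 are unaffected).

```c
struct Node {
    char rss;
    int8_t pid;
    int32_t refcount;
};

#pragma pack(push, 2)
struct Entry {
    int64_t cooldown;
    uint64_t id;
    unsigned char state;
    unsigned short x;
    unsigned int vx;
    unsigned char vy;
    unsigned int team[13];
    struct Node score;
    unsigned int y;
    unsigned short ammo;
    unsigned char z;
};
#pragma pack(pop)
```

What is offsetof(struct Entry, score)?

Node: 0..1  rss  (1B, 1-aligned); 1..2  pid  (1B, 1-aligned); 2..4  -- padding (2B); 4..8  refcount  (4B, 4-aligned); sizeof = 8, alignof = 4
0..8  cooldown  (8B, 2-aligned)
8..16  id  (8B, 2-aligned)
16..17  state  (1B, 1-aligned)
17..18  -- padding (1B)
18..20  x  (2B, 2-aligned)
20..24  vx  (4B, 2-aligned)
24..25  vy  (1B, 1-aligned)
25..26  -- padding (1B)
26..78  team  (52B, 2-aligned)
78..86  score  (8B, 2-aligned)

78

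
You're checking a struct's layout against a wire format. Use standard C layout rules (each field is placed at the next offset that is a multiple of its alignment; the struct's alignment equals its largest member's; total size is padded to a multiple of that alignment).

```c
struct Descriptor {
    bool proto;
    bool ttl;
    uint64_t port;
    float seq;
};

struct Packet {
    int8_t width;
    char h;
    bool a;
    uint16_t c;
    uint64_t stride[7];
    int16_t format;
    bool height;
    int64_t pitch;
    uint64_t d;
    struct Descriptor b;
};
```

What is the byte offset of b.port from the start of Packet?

96

Descriptor: @0: proto [1B, align 1] → 1; @1: ttl [1B, align 1] → 2; +6 pad (align 8); @8: port [8B, align 8] → 16; @16: seq [4B, align 4] → 20; +4 tail pad (align 8); size 24, align 8
@0: width [1B, align 1] → 1
@1: h [1B, align 1] → 2
@2: a [1B, align 1] → 3
+1 pad (align 2)
@4: c [2B, align 2] → 6
+2 pad (align 8)
@8: stride [56B, align 8] → 64
@64: format [2B, align 2] → 66
@66: height [1B, align 1] → 67
+5 pad (align 8)
@72: pitch [8B, align 8] → 80
@80: d [8B, align 8] → 88
@88: b [24B, align 8] → 112
within Descriptor: port at 8
88 + 8 = 96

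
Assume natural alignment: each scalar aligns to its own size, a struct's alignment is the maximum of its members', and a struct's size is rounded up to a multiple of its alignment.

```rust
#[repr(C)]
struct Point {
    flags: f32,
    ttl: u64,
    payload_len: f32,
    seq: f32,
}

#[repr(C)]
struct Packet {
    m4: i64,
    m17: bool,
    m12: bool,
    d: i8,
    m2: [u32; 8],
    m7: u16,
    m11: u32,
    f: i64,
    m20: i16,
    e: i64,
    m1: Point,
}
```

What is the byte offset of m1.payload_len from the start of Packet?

96

Point: flags at 0 (size 4, align 4) → ends 4; pad 4 to align 8 for ttl; ttl at 8 (size 8, align 8) → ends 16; payload_len at 16 (size 4, align 4) → ends 20; seq at 20 (size 4, align 4) → ends 24; total 24 bytes, alignment 8
m4 at 0 (size 8, align 8) → ends 8
m17 at 8 (size 1, align 1) → ends 9
m12 at 9 (size 1, align 1) → ends 10
d at 10 (size 1, align 1) → ends 11
pad 1 to align 4 for m2
m2 at 12 (size 32, align 4) → ends 44
m7 at 44 (size 2, align 2) → ends 46
pad 2 to align 4 for m11
m11 at 48 (size 4, align 4) → ends 52
pad 4 to align 8 for f
f at 56 (size 8, align 8) → ends 64
m20 at 64 (size 2, align 2) → ends 66
pad 6 to align 8 for e
e at 72 (size 8, align 8) → ends 80
m1 at 80 (size 24, align 8) → ends 104
within Point: payload_len at 16
80 + 16 = 96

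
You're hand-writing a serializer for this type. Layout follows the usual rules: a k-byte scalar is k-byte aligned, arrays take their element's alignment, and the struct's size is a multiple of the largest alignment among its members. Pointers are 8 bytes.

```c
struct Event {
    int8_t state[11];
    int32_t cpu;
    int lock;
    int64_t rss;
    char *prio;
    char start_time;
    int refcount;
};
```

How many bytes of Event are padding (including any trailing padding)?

state at 0 (size 11, align 1) → ends 11
pad 1 to align 4 for cpu
cpu at 12 (size 4, align 4) → ends 16
lock at 16 (size 4, align 4) → ends 20
pad 4 to align 8 for rss
rss at 24 (size 8, align 8) → ends 32
prio at 32 (size 8, align 8) → ends 40
start_time at 40 (size 1, align 1) → ends 41
pad 3 to align 4 for refcount
refcount at 44 (size 4, align 4) → ends 48
total 48 bytes, alignment 8
data bytes 40, size 48 → padding 8

8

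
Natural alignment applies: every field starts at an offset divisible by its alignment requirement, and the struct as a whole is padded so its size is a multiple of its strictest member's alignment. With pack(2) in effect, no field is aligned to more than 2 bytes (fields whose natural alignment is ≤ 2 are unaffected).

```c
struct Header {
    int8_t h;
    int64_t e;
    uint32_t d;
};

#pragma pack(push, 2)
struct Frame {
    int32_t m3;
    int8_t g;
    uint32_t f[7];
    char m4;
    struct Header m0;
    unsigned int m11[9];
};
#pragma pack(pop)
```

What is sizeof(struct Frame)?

96 bytes

Header: 0..1  h  (1B, 1-aligned); 1..8  -- padding (7B); 8..16  e  (8B, 8-aligned); 16..20  d  (4B, 4-aligned); 20..24  -- tail padding (4B); sizeof = 24, alignof = 8
0..4  m3  (4B, 2-aligned)
4..5  g  (1B, 1-aligned)
5..6  -- padding (1B)
6..34  f  (28B, 2-aligned)
34..35  m4  (1B, 1-aligned)
35..36  -- padding (1B)
36..60  m0  (24B, 2-aligned)
60..96  m11  (36B, 2-aligned)
sizeof = 96, alignof = 2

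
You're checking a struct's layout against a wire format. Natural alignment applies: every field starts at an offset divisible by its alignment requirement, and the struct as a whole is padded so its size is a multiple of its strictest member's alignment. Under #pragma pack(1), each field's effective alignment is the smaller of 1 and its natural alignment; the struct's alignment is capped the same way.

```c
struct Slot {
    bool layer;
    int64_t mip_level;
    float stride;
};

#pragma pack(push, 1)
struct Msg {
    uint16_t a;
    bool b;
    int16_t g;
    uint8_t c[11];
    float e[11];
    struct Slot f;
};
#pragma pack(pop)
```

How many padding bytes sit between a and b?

0

Slot: @0: layer [1B, align 1] → 1; +7 pad (align 8); @8: mip_level [8B, align 8] → 16; @16: stride [4B, align 4] → 20; +4 tail pad (align 8); size 24, align 8
@0: a [2B, align 1] → 2
@2: b [1B, align 1] → 3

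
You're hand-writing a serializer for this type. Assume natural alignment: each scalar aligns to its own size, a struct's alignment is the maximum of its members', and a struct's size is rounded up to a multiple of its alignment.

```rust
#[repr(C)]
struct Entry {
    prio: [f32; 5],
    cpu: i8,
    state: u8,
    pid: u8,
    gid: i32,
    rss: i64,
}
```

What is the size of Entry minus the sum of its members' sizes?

@0: prio [20B, align 4] → 20
@20: cpu [1B, align 1] → 21
@21: state [1B, align 1] → 22
@22: pid [1B, align 1] → 23
+1 pad (align 4)
@24: gid [4B, align 4] → 28
+4 pad (align 8)
@32: rss [8B, align 8] → 40
size 40, align 8
data bytes 35, size 40 → padding 5

5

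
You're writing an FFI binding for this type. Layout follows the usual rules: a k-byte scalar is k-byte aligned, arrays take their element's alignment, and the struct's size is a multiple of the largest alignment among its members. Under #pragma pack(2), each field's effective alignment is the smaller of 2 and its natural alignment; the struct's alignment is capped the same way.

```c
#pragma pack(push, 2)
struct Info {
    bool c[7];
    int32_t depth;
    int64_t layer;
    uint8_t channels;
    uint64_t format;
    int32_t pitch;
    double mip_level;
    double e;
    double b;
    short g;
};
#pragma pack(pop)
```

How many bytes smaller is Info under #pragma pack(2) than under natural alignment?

20

natural layout:
  0..7  c  (7B, 1-aligned)
  7..8  -- padding (1B)
  8..12  depth  (4B, 4-aligned)
  12..16  -- padding (4B)
  16..24  layer  (8B, 8-aligned)
  24..25  channels  (1B, 1-aligned)
  25..32  -- padding (7B)
  32..40  format  (8B, 8-aligned)
  40..44  pitch  (4B, 4-aligned)
  44..48  -- padding (4B)
  48..56  mip_level  (8B, 8-aligned)
  56..64  e  (8B, 8-aligned)
  64..72  b  (8B, 8-aligned)
  72..74  g  (2B, 2-aligned)
  74..80  -- tail padding (6B)
  sizeof = 80, alignof = 8
packed(2) layout:
  0..7  c  (7B, 1-aligned)
  7..8  -- padding (1B)
  8..12  depth  (4B, 2-aligned)
  12..20  layer  (8B, 2-aligned)
  20..21  channels  (1B, 1-aligned)
  21..22  -- padding (1B)
  22..30  format  (8B, 2-aligned)
  30..34  pitch  (4B, 2-aligned)
  34..42  mip_level  (8B, 2-aligned)
  42..50  e  (8B, 2-aligned)
  50..58  b  (8B, 2-aligned)
  58..60  g  (2B, 2-aligned)
  sizeof = 60, alignof = 2
80 − 60 = 20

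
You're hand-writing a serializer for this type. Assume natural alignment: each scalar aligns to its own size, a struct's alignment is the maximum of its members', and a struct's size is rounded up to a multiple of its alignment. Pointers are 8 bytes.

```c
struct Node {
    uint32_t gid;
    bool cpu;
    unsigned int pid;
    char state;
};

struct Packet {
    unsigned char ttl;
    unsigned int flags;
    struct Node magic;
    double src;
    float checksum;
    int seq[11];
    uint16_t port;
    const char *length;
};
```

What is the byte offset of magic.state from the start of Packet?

20

Node: gid at 0 (size 4, align 4) → ends 4; cpu at 4 (size 1, align 1) → ends 5; pad 3 to align 4 for pid; pid at 8 (size 4, align 4) → ends 12; state at 12 (size 1, align 1) → ends 13; tail pad 3 to reach multiple of 4; total 16 bytes, alignment 4
ttl at 0 (size 1, align 1) → ends 1
pad 3 to align 4 for flags
flags at 4 (size 4, align 4) → ends 8
magic at 8 (size 16, align 4) → ends 24
within Node: state at 12
8 + 12 = 20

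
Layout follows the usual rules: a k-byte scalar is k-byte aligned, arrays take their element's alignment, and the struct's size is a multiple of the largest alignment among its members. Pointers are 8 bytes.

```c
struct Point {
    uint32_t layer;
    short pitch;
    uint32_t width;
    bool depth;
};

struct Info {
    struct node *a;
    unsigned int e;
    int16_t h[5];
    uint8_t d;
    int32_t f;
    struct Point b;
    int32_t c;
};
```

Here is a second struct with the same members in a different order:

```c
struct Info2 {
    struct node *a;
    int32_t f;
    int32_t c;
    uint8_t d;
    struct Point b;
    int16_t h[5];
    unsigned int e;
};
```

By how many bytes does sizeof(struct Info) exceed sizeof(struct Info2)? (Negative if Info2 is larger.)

Point: layer at 0 (size 4, align 4) → ends 4; pitch at 4 (size 2, align 2) → ends 6; pad 2 to align 4 for width; width at 8 (size 4, align 4) → ends 12; depth at 12 (size 1, align 1) → ends 13; tail pad 3 to reach multiple of 4; total 16 bytes, alignment 4
a at 0 (size 8, align 8) → ends 8
e at 8 (size 4, align 4) → ends 12
h at 12 (size 10, align 2) → ends 22
d at 22 (size 1, align 1) → ends 23
pad 1 to align 4 for f
f at 24 (size 4, align 4) → ends 28
b at 28 (size 16, align 4) → ends 44
c at 44 (size 4, align 4) → ends 48
total 48 bytes, alignment 8
— Info2 —
a at 0 (size 8, align 8) → ends 8
f at 8 (size 4, align 4) → ends 12
c at 12 (size 4, align 4) → ends 16
d at 16 (size 1, align 1) → ends 17
pad 3 to align 4 for b
b at 20 (size 16, align 4) → ends 36
h at 36 (size 10, align 2) → ends 46
pad 2 to align 4 for e
e at 48 (size 4, align 4) → ends 52
tail pad 4 to reach multiple of 8
total 56 bytes, alignment 8
48 − 56 = -8

-8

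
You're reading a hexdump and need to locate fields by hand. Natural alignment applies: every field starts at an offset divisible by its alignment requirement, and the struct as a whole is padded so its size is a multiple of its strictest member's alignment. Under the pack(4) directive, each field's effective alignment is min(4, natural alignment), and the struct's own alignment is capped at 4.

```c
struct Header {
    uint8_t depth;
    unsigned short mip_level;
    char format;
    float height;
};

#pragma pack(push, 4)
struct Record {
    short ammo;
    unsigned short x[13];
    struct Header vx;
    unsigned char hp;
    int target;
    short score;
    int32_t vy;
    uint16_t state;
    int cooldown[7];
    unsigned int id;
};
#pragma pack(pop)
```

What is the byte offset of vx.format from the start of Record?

32

Header: @0: depth [1B, align 1] → 1; +1 pad (align 2); @2: mip_level [2B, align 2] → 4; @4: format [1B, align 1] → 5; +3 pad (align 4); @8: height [4B, align 4] → 12; size 12, align 4
@0: ammo [2B, align 2] → 2
@2: x [26B, align 2] → 28
@28: vx [12B, align 4] → 40
within Header: format at 4
28 + 4 = 32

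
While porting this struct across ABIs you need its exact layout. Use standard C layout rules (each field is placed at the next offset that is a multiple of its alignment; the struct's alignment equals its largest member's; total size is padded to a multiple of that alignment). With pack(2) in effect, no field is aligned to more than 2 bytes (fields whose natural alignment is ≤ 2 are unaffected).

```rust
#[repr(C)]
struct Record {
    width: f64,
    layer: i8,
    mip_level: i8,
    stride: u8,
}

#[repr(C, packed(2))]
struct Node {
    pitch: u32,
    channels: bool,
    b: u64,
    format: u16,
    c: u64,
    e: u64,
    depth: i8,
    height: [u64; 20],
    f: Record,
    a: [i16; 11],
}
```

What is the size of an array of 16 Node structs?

Record: width at 0 (size 8, align 8) → ends 8; layer at 8 (size 1, align 1) → ends 9; mip_level at 9 (size 1, align 1) → ends 10; stride at 10 (size 1, align 1) → ends 11; tail pad 5 to reach multiple of 8; total 16 bytes, alignment 8
pitch at 0 (size 4, align 2) → ends 4
channels at 4 (size 1, align 1) → ends 5
pad 1 to align 2 for b
b at 6 (size 8, align 2) → ends 14
format at 14 (size 2, align 2) → ends 16
c at 16 (size 8, align 2) → ends 24
e at 24 (size 8, align 2) → ends 32
depth at 32 (size 1, align 1) → ends 33
pad 1 to align 2 for height
height at 34 (size 160, align 2) → ends 194
f at 194 (size 16, align 2) → ends 210
a at 210 (size 22, align 2) → ends 232
total 232 bytes, alignment 2
array of 16: 16 × 232 = 3712

3712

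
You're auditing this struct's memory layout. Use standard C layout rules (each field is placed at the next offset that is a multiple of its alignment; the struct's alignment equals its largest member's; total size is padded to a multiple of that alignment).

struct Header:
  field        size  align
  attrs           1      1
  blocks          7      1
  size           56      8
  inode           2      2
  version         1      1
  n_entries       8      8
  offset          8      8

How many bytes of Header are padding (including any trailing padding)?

5

0..1  attrs  (1B, 1-aligned)
1..8  blocks  (7B, 1-aligned)
8..64  size  (56B, 8-aligned)
64..66  inode  (2B, 2-aligned)
66..67  version  (1B, 1-aligned)
67..72  -- padding (5B)
72..80  n_entries  (8B, 8-aligned)
80..88  offset  (8B, 8-aligned)
sizeof = 88, alignof = 8
data bytes 83, size 88 → padding 5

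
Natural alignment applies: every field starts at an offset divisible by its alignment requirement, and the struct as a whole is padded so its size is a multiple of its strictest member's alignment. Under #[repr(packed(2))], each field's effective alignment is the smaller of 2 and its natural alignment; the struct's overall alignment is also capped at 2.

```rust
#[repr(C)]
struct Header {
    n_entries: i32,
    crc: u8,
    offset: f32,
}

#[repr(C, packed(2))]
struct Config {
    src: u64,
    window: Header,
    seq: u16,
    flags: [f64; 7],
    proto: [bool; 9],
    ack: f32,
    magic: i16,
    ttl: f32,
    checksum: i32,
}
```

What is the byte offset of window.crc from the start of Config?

12

Header: n_entries at 0 (size 4, align 4) → ends 4; crc at 4 (size 1, align 1) → ends 5; pad 3 to align 4 for offset; offset at 8 (size 4, align 4) → ends 12; total 12 bytes, alignment 4
src at 0 (size 8, align 2) → ends 8
window at 8 (size 12, align 2) → ends 20
within Header: crc at 4
8 + 4 = 12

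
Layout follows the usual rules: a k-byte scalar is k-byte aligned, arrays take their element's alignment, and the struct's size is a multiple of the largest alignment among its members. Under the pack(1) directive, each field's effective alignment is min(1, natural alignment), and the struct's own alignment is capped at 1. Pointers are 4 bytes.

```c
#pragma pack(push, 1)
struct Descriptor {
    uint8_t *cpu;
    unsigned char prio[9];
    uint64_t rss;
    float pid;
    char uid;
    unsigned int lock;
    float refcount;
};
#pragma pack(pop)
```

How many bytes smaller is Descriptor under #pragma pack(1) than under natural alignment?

natural layout:
  cpu at 0 (size 4, align 4) → ends 4
  prio at 4 (size 9, align 1) → ends 13
  pad 3 to align 8 for rss
  rss at 16 (size 8, align 8) → ends 24
  pid at 24 (size 4, align 4) → ends 28
  uid at 28 (size 1, align 1) → ends 29
  pad 3 to align 4 for lock
  lock at 32 (size 4, align 4) → ends 36
  refcount at 36 (size 4, align 4) → ends 40
  total 40 bytes, alignment 8
packed(1) layout:
  cpu at 0 (size 4, align 1) → ends 4
  prio at 4 (size 9, align 1) → ends 13
  rss at 13 (size 8, align 1) → ends 21
  pid at 21 (size 4, align 1) → ends 25
  uid at 25 (size 1, align 1) → ends 26
  lock at 26 (size 4, align 1) → ends 30
  refcount at 30 (size 4, align 1) → ends 34
  total 34 bytes, alignment 1
40 − 34 = 6

6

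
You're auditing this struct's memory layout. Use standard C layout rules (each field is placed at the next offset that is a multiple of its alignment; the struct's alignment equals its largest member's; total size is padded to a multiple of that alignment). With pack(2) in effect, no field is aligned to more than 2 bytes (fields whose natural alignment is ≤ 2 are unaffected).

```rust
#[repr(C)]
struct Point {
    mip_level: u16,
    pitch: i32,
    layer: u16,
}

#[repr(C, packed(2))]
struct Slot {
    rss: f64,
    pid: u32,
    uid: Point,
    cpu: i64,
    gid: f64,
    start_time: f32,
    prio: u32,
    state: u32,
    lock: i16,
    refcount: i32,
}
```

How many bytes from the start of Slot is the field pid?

8

Point: mip_level at 0 (size 2, align 2) → ends 2; pad 2 to align 4 for pitch; pitch at 4 (size 4, align 4) → ends 8; layer at 8 (size 2, align 2) → ends 10; tail pad 2 to reach multiple of 4; total 12 bytes, alignment 4
rss at 0 (size 8, align 2) → ends 8
pid at 8 (size 4, align 2) → ends 12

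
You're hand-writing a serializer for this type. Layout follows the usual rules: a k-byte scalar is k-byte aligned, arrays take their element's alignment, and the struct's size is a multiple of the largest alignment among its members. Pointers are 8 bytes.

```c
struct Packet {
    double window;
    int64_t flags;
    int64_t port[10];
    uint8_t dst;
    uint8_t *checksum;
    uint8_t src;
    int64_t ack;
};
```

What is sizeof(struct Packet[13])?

0..8  window  (8B, 8-aligned)
8..16  flags  (8B, 8-aligned)
16..96  port  (80B, 8-aligned)
96..97  dst  (1B, 1-aligned)
97..104  -- padding (7B)
104..112  checksum  (8B, 8-aligned)
112..113  src  (1B, 1-aligned)
113..120  -- padding (7B)
120..128  ack  (8B, 8-aligned)
sizeof = 128, alignof = 8
array of 13: 13 × 128 = 1664

1664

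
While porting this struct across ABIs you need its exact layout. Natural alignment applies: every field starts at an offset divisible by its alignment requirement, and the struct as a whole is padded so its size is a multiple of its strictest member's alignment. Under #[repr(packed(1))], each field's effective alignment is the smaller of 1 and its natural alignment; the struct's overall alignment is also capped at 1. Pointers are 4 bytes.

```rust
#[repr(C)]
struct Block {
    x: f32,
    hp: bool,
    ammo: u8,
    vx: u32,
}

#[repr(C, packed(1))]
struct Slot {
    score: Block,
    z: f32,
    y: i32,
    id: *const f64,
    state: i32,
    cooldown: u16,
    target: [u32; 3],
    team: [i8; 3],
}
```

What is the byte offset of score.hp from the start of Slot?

4

Block: 0..4  x  (4B, 4-aligned); 4..5  hp  (1B, 1-aligned); 5..6  ammo  (1B, 1-aligned); 6..8  -- padding (2B); 8..12  vx  (4B, 4-aligned); sizeof = 12, alignof = 4
0..12  score  (12B, 1-aligned)
within Block: hp at 4
0 + 4 = 4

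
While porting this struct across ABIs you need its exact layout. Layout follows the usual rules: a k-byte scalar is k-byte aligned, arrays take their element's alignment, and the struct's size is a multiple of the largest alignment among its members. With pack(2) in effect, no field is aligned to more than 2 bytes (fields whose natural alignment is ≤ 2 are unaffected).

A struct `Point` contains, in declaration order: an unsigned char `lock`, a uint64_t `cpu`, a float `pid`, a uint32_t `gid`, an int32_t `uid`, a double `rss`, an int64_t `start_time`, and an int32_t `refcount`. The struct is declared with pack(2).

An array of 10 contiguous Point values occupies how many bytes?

420

lock at 0 (size 1, align 1) → ends 1
pad 1 to align 2 for cpu
cpu at 2 (size 8, align 2) → ends 10
pid at 10 (size 4, align 2) → ends 14
gid at 14 (size 4, align 2) → ends 18
uid at 18 (size 4, align 2) → ends 22
rss at 22 (size 8, align 2) → ends 30
start_time at 30 (size 8, align 2) → ends 38
refcount at 38 (size 4, align 2) → ends 42
total 42 bytes, alignment 2
array of 10: 10 × 42 = 420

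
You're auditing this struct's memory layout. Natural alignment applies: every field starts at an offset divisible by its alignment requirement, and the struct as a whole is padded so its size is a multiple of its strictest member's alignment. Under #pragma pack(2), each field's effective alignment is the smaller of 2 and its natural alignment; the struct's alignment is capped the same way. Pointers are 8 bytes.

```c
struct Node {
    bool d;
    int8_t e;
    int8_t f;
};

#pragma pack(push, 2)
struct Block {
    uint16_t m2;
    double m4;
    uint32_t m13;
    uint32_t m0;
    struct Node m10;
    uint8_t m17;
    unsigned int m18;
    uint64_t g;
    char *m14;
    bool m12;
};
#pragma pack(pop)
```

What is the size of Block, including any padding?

Node: d at 0 (size 1, align 1) → ends 1; e at 1 (size 1, align 1) → ends 2; f at 2 (size 1, align 1) → ends 3; total 3 bytes, alignment 1
m2 at 0 (size 2, align 2) → ends 2
m4 at 2 (size 8, align 2) → ends 10
m13 at 10 (size 4, align 2) → ends 14
m0 at 14 (size 4, align 2) → ends 18
m10 at 18 (size 3, align 1) → ends 21
m17 at 21 (size 1, align 1) → ends 22
m18 at 22 (size 4, align 2) → ends 26
g at 26 (size 8, align 2) → ends 34
m14 at 34 (size 8, align 2) → ends 42
m12 at 42 (size 1, align 1) → ends 43
tail pad 1 to reach multiple of 2
total 44 bytes, alignment 2

44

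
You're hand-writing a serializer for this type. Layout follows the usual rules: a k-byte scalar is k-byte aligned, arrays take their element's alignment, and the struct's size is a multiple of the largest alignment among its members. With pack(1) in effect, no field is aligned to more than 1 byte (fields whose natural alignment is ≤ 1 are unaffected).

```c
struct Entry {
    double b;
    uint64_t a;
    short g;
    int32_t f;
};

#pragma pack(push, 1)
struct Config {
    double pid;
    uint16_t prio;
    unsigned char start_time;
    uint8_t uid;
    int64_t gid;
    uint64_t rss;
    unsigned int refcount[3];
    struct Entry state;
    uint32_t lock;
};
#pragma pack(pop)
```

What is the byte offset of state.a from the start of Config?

Entry: 0..8  b  (8B, 8-aligned); 8..16  a  (8B, 8-aligned); 16..18  g  (2B, 2-aligned); 18..20  -- padding (2B); 20..24  f  (4B, 4-aligned); sizeof = 24, alignof = 8
0..8  pid  (8B, 1-aligned)
8..10  prio  (2B, 1-aligned)
10..11  start_time  (1B, 1-aligned)
11..12  uid  (1B, 1-aligned)
12..20  gid  (8B, 1-aligned)
20..28  rss  (8B, 1-aligned)
28..40  refcount  (12B, 1-aligned)
40..64  state  (24B, 1-aligned)
within Entry: a at 8
40 + 8 = 48

48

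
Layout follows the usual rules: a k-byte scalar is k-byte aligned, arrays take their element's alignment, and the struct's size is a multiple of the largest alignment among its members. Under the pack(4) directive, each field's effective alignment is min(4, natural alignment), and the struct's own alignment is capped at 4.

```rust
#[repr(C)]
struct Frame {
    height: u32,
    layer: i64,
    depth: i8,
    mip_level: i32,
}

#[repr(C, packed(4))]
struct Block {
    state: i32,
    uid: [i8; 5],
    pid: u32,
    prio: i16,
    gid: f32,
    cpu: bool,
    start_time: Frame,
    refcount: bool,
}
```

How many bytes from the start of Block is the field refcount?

52

Frame: height at 0 (size 4, align 4) → ends 4; pad 4 to align 8 for layer; layer at 8 (size 8, align 8) → ends 16; depth at 16 (size 1, align 1) → ends 17; pad 3 to align 4 for mip_level; mip_level at 20 (size 4, align 4) → ends 24; total 24 bytes, alignment 8
state at 0 (size 4, align 4) → ends 4
uid at 4 (size 5, align 1) → ends 9
pad 3 to align 4 for pid
pid at 12 (size 4, align 4) → ends 16
prio at 16 (size 2, align 2) → ends 18
pad 2 to align 4 for gid
gid at 20 (size 4, align 4) → ends 24
cpu at 24 (size 1, align 1) → ends 25
pad 3 to align 4 for start_time
start_time at 28 (size 24, align 4) → ends 52
refcount at 52 (size 1, align 1) → ends 53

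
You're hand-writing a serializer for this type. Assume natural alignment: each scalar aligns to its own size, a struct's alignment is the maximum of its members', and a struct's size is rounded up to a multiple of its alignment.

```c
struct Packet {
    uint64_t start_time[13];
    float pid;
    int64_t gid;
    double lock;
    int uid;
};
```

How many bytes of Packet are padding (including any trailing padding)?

@0: start_time [104B, align 8] → 104
@104: pid [4B, align 4] → 108
+4 pad (align 8)
@112: gid [8B, align 8] → 120
@120: lock [8B, align 8] → 128
@128: uid [4B, align 4] → 132
+4 tail pad (align 8)
size 136, align 8
data bytes 128, size 136 → padding 8

8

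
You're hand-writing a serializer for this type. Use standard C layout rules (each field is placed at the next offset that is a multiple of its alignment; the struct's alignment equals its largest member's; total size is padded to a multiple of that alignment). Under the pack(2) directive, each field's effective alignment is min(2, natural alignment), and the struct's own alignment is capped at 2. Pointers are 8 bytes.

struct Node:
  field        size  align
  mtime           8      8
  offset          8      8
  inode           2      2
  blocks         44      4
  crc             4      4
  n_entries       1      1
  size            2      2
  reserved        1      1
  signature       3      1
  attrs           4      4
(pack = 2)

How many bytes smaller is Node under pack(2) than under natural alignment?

2

natural layout:
  @0: mtime [8B, align 8] → 8
  @8: offset [8B, align 8] → 16
  @16: inode [2B, align 2] → 18
  +2 pad (align 4)
  @20: blocks [44B, align 4] → 64
  @64: crc [4B, align 4] → 68
  @68: n_entries [1B, align 1] → 69
  +1 pad (align 2)
  @70: size [2B, align 2] → 72
  @72: reserved [1B, align 1] → 73
  @73: signature [3B, align 1] → 76
  @76: attrs [4B, align 4] → 80
  size 80, align 8
packed(2) layout:
  @0: mtime [8B, align 2] → 8
  @8: offset [8B, align 2] → 16
  @16: inode [2B, align 2] → 18
  @18: blocks [44B, align 2] → 62
  @62: crc [4B, align 2] → 66
  @66: n_entries [1B, align 1] → 67
  +1 pad (align 2)
  @68: size [2B, align 2] → 70
  @70: reserved [1B, align 1] → 71
  @71: signature [3B, align 1] → 74
  @74: attrs [4B, align 2] → 78
  size 78, align 2
80 − 78 = 2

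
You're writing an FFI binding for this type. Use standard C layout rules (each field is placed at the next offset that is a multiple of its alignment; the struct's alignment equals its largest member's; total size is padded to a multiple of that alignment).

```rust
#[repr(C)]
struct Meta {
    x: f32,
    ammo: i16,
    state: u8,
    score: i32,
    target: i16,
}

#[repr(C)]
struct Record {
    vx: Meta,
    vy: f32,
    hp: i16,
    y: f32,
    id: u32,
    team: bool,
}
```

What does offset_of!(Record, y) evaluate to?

Meta: x at 0 (size 4, align 4) → ends 4; ammo at 4 (size 2, align 2) → ends 6; state at 6 (size 1, align 1) → ends 7; pad 1 to align 4 for score; score at 8 (size 4, align 4) → ends 12; target at 12 (size 2, align 2) → ends 14; tail pad 2 to reach multiple of 4; total 16 bytes, alignment 4
vx at 0 (size 16, align 4) → ends 16
vy at 16 (size 4, align 4) → ends 20
hp at 20 (size 2, align 2) → ends 22
pad 2 to align 4 for y
y at 24 (size 4, align 4) → ends 28

24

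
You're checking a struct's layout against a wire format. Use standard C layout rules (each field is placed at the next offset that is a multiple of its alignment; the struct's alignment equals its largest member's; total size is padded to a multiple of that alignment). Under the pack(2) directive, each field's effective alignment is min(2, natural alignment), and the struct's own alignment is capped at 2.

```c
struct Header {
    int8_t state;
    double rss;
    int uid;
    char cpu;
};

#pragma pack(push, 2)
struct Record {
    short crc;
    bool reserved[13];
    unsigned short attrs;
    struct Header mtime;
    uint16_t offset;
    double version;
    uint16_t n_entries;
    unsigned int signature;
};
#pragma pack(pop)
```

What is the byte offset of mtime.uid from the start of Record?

34

Header: @0: state [1B, align 1] → 1; +7 pad (align 8); @8: rss [8B, align 8] → 16; @16: uid [4B, align 4] → 20; @20: cpu [1B, align 1] → 21; +3 tail pad (align 8); size 24, align 8
@0: crc [2B, align 2] → 2
@2: reserved [13B, align 1] → 15
+1 pad (align 2)
@16: attrs [2B, align 2] → 18
@18: mtime [24B, align 2] → 42
within Header: uid at 16
18 + 16 = 34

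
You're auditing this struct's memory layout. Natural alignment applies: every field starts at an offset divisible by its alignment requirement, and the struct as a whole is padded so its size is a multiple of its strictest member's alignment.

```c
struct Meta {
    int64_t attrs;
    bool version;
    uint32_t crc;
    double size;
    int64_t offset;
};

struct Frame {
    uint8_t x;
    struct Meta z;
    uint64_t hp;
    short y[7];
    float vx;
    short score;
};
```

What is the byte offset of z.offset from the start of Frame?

Meta: 0..8  attrs  (8B, 8-aligned); 8..9  version  (1B, 1-aligned); 9..12  -- padding (3B); 12..16  crc  (4B, 4-aligned); 16..24  size  (8B, 8-aligned); 24..32  offset  (8B, 8-aligned); sizeof = 32, alignof = 8
0..1  x  (1B, 1-aligned)
1..8  -- padding (7B)
8..40  z  (32B, 8-aligned)
within Meta: offset at 24
8 + 24 = 32

32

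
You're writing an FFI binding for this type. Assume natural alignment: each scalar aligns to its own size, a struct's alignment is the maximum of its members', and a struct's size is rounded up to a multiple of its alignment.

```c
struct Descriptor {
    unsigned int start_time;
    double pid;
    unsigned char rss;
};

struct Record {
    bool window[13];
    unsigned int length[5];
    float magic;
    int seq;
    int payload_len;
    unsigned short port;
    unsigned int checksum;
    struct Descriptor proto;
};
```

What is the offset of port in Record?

Descriptor: start_time at 0 (size 4, align 4) → ends 4; pad 4 to align 8 for pid; pid at 8 (size 8, align 8) → ends 16; rss at 16 (size 1, align 1) → ends 17; tail pad 7 to reach multiple of 8; total 24 bytes, alignment 8
window at 0 (size 13, align 1) → ends 13
pad 3 to align 4 for length
length at 16 (size 20, align 4) → ends 36
magic at 36 (size 4, align 4) → ends 40
seq at 40 (size 4, align 4) → ends 44
payload_len at 44 (size 4, align 4) → ends 48
port at 48 (size 2, align 2) → ends 50

48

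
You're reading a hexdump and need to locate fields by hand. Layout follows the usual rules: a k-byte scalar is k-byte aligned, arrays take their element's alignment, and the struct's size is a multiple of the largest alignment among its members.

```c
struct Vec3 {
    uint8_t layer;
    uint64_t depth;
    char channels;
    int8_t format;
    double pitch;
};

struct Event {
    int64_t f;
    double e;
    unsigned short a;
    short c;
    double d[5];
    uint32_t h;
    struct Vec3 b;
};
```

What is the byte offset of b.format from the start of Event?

89

Vec3: @0: layer [1B, align 1] → 1; +7 pad (align 8); @8: depth [8B, align 8] → 16; @16: channels [1B, align 1] → 17; @17: format [1B, align 1] → 18; +6 pad (align 8); @24: pitch [8B, align 8] → 32; size 32, align 8
@0: f [8B, align 8] → 8
@8: e [8B, align 8] → 16
@16: a [2B, align 2] → 18
@18: c [2B, align 2] → 20
+4 pad (align 8)
@24: d [40B, align 8] → 64
@64: h [4B, align 4] → 68
+4 pad (align 8)
@72: b [32B, align 8] → 104
within Vec3: format at 17
72 + 17 = 89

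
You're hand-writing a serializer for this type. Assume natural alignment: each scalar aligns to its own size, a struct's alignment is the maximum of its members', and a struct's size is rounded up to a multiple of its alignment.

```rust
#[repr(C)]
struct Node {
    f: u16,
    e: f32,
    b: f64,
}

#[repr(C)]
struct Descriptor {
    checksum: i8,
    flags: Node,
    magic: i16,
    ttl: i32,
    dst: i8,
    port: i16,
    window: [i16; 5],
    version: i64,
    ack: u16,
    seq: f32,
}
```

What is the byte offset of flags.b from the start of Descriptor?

16

Node: 0..2  f  (2B, 2-aligned); 2..4  -- padding (2B); 4..8  e  (4B, 4-aligned); 8..16  b  (8B, 8-aligned); sizeof = 16, alignof = 8
0..1  checksum  (1B, 1-aligned)
1..8  -- padding (7B)
8..24  flags  (16B, 8-aligned)
within Node: b at 8
8 + 8 = 16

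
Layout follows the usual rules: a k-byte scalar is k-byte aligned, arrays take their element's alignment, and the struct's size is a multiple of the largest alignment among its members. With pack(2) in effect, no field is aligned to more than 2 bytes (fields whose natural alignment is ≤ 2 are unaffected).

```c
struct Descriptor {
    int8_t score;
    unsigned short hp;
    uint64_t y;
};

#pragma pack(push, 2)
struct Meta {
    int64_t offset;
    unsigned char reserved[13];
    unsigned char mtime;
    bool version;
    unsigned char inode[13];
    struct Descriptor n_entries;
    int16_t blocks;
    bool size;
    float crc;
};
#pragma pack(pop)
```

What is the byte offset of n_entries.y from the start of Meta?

Descriptor: @0: score [1B, align 1] → 1; +1 pad (align 2); @2: hp [2B, align 2] → 4; +4 pad (align 8); @8: y [8B, align 8] → 16; size 16, align 8
@0: offset [8B, align 2] → 8
@8: reserved [13B, align 1] → 21
@21: mtime [1B, align 1] → 22
@22: version [1B, align 1] → 23
@23: inode [13B, align 1] → 36
@36: n_entries [16B, align 2] → 52
within Descriptor: y at 8
36 + 8 = 44

44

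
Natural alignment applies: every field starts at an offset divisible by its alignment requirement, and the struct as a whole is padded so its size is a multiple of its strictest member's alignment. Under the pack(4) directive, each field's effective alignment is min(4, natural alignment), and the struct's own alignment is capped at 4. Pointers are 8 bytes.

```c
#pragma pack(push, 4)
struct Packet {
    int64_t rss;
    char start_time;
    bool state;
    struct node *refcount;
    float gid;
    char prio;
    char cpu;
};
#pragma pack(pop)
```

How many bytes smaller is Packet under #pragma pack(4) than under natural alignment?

natural layout:
  0..8  rss  (8B, 8-aligned)
  8..9  start_time  (1B, 1-aligned)
  9..10  state  (1B, 1-aligned)
  10..16  -- padding (6B)
  16..24  refcount  (8B, 8-aligned)
  24..28  gid  (4B, 4-aligned)
  28..29  prio  (1B, 1-aligned)
  29..30  cpu  (1B, 1-aligned)
  30..32  -- tail padding (2B)
  sizeof = 32, alignof = 8
packed(4) layout:
  0..8  rss  (8B, 4-aligned)
  8..9  start_time  (1B, 1-aligned)
  9..10  state  (1B, 1-aligned)
  10..12  -- padding (2B)
  12..20  refcount  (8B, 4-aligned)
  20..24  gid  (4B, 4-aligned)
  24..25  prio  (1B, 1-aligned)
  25..26  cpu  (1B, 1-aligned)
  26..28  -- tail padding (2B)
  sizeof = 28, alignof = 4
32 − 28 = 4

4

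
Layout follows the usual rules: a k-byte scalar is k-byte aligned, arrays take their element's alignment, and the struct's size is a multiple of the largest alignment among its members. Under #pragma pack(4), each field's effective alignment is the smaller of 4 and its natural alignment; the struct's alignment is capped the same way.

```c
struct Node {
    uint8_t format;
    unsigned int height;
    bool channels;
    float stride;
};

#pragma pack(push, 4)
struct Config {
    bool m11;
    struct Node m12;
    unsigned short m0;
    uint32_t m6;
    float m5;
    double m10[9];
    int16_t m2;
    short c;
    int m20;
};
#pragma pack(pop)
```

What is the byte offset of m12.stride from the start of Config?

Node: @0: format [1B, align 1] → 1; +3 pad (align 4); @4: height [4B, align 4] → 8; @8: channels [1B, align 1] → 9; +3 pad (align 4); @12: stride [4B, align 4] → 16; size 16, align 4
@0: m11 [1B, align 1] → 1
+3 pad (align 4)
@4: m12 [16B, align 4] → 20
within Node: stride at 12
4 + 12 = 16

16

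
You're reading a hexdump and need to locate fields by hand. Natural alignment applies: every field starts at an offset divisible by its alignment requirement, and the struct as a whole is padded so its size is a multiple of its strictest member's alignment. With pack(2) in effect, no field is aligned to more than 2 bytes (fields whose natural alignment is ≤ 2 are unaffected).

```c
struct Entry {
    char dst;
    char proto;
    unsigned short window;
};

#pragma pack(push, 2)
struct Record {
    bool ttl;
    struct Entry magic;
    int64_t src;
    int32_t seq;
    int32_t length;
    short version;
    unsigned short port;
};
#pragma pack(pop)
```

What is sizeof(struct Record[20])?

520

Entry: 0..1  dst  (1B, 1-aligned); 1..2  proto  (1B, 1-aligned); 2..4  window  (2B, 2-aligned); sizeof = 4, alignof = 2
0..1  ttl  (1B, 1-aligned)
1..2  -- padding (1B)
2..6  magic  (4B, 2-aligned)
6..14  src  (8B, 2-aligned)
14..18  seq  (4B, 2-aligned)
18..22  length  (4B, 2-aligned)
22..24  version  (2B, 2-aligned)
24..26  port  (2B, 2-aligned)
sizeof = 26, alignof = 2
array of 20: 20 × 26 = 520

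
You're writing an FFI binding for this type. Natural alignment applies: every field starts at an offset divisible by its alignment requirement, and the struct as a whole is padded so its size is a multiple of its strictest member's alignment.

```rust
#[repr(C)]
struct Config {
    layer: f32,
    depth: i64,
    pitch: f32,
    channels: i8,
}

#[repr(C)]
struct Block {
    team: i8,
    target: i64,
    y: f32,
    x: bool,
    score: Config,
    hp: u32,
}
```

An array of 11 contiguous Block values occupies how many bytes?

616

Config: layer at 0 (size 4, align 4) → ends 4; pad 4 to align 8 for depth; depth at 8 (size 8, align 8) → ends 16; pitch at 16 (size 4, align 4) → ends 20; channels at 20 (size 1, align 1) → ends 21; tail pad 3 to reach multiple of 8; total 24 bytes, alignment 8
team at 0 (size 1, align 1) → ends 1
pad 7 to align 8 for target
target at 8 (size 8, align 8) → ends 16
y at 16 (size 4, align 4) → ends 20
x at 20 (size 1, align 1) → ends 21
pad 3 to align 8 for score
score at 24 (size 24, align 8) → ends 48
hp at 48 (size 4, align 4) → ends 52
tail pad 4 to reach multiple of 8
total 56 bytes, alignment 8
array of 11: 11 × 56 = 616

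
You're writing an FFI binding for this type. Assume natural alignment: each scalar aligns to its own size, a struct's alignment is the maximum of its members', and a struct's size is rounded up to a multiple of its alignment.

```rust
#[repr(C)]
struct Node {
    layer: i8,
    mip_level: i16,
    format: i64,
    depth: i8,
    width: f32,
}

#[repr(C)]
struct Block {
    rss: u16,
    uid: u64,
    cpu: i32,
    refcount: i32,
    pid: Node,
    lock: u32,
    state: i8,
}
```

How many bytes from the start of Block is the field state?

52

Node: @0: layer [1B, align 1] → 1; +1 pad (align 2); @2: mip_level [2B, align 2] → 4; +4 pad (align 8); @8: format [8B, align 8] → 16; @16: depth [1B, align 1] → 17; +3 pad (align 4); @20: width [4B, align 4] → 24; size 24, align 8
@0: rss [2B, align 2] → 2
+6 pad (align 8)
@8: uid [8B, align 8] → 16
@16: cpu [4B, align 4] → 20
@20: refcount [4B, align 4] → 24
@24: pid [24B, align 8] → 48
@48: lock [4B, align 4] → 52
@52: state [1B, align 1] → 53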